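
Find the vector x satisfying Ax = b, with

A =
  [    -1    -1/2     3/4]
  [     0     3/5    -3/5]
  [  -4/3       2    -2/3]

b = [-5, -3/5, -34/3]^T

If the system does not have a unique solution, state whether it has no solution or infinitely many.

x_1 = 5, x_2 = -3, x_3 = -2

Row-reduce the augmented matrix:
R1 ← R1 / (-1).
R3 ← R3 + 4/3·R1.
R2 ← R2 / (3/5).
R1 ← R1 − 1/2·R2.
R3 ← R3 − 8/3·R2.
R1 ← R1 + 1/4·R3.
R2 ← R2 + 1·R3.
Reading off the reduced rows gives x_1 = 5, x_2 = -3, x_3 = -2.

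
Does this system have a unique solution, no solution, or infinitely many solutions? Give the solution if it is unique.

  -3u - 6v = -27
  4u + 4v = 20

u = 1, v = 4

Row-reduce the augmented matrix:
R1 ← R1 / (-3).
R2 ← R2 − 4·R1.
R2 ← R2 / (-4).
R1 ← R1 − 2·R2.
Reading off the reduced rows gives u = 1, v = 4.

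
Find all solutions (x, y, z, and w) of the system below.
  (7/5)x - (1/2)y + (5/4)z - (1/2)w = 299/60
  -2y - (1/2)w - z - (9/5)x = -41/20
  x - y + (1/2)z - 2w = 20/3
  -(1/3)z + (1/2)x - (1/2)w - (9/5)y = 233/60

x = 8/3, y = -1, z = 0, w = -3/2

Row-reduce the augmented matrix:
R1 ← R1 / (7/5).
R2 ← R2 + 9/5·R1.
R3 ← R3 − 1·R1.
R4 ← R4 − 1/2·R1.
R2 ← R2 / (-37/14).
R1 ← R1 + 5/14·R2.
R3 ← R3 + 9/14·R2.
R4 ← R4 + 227/140·R2.
R3 ← R3 / (-20/37).
R1 ← R1 − 30/37·R3.
R2 ← R2 + 17/74·R3.
R4 ← R4 + 1279/1110·R3.
R4 ← R4 / (3947/1200).
R1 ← R1 + 9/4·R4.
R2 ← R2 − 81/80·R4.
R3 ← R3 − 101/40·R4.
Reading off the reduced rows gives x = 8/3, y = -1, z = 0, w = -3/2.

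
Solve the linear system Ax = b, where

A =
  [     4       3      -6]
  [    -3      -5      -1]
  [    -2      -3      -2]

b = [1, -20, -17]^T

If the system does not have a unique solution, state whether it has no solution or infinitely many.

Row-reduce the augmented matrix:
R1 ← R1 / (4).
R2 ← R2 + 3·R1.
R3 ← R3 + 2·R1.
R2 ← R2 / (-11/4).
R1 ← R1 − 3/4·R2.
R3 ← R3 + 3/2·R2.
R3 ← R3 / (-2).
R1 ← R1 + 3·R3.
R2 ← R2 − 2·R3.
Reading off the reduced rows gives x_1 = 4, x_2 = 1, x_3 = 3.

x_1 = 4, x_2 = 1, x_3 = 3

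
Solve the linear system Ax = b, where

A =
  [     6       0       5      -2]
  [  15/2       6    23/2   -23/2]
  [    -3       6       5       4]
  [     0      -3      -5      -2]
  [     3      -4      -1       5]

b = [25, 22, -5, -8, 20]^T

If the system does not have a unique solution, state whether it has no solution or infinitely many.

no solution

Row-reduce:
R1 ← R1 / (6).
R2 ← R2 − 15/2·R1.
R3 ← R3 + 3·R1.
R5 ← R5 − 3·R1.
R2 ← R2 / (6).
R3 ← R3 − 6·R2.
R4 ← R4 + 3·R2.
R5 ← R5 + 4·R2.
R3 ← R3 / (9/4).
R1 ← R1 − 5/6·R3.
R2 ← R2 − 7/8·R3.
R4 ← R4 + 19/8·R3.
R4 ← R4 / (37/6).
R1 ← R1 + 43/9·R4.
R2 ← R2 + 37/6·R4.
R3 ← R3 − 16/3·R4.
Row 5 reduces to 0 = 4/3, a contradiction. The system is inconsistent.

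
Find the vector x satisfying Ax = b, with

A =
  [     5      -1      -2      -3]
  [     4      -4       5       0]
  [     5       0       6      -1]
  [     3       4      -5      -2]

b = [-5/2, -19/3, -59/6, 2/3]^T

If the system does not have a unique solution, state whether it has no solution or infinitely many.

x_1 = -2/3, x_2 = -1/3, x_3 = -1, x_4 = 1/2

Row-reduce the augmented matrix:
R1 ← R1 / (5).
R2 ← R2 − 4·R1.
R3 ← R3 − 5·R1.
R4 ← R4 − 3·R1.
R2 ← R2 / (-16/5).
R1 ← R1 + 1/5·R2.
R3 ← R3 − 1·R2.
R4 ← R4 − 23/5·R2.
R3 ← R3 / (161/16).
R1 ← R1 + 13/16·R3.
R2 ← R2 + 33/16·R3.
R4 ← R4 − 91/16·R3.
R4 ← R4 / (39/23).
R1 ← R1 + 85/161·R4.
R2 ← R2 + 30/161·R4.
R3 ← R3 − 44/161·R4.
Reading off the reduced rows gives x_1 = -2/3, x_2 = -1/3, x_3 = -1, x_4 = 1/2.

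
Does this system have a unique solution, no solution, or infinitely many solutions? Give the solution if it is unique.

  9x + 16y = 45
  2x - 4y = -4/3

x = 7/3, y = 3/2

Row-reduce the augmented matrix:
R1 ← R1 / (9).
R2 ← R2 − 2·R1.
R2 ← R2 / (-68/9).
R1 ← R1 − 16/9·R2.
Reading off the reduced rows gives x = 7/3, y = 3/2.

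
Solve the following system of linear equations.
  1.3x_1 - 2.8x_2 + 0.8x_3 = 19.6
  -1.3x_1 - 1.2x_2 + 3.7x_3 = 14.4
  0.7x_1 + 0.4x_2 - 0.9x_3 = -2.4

x_1 = 4, x_2 = -4, x_3 = 4

Row-reduce the augmented matrix:
R1 ← R1 / (13/10).
R2 ← R2 + 13/10·R1.
R3 ← R3 − 7/10·R1.
R2 ← R2 / (-4).
R1 ← R1 + 28/13·R2.
R3 ← R3 − 124/65·R2.
R3 ← R3 / (53/65).
R1 ← R1 + 47/26·R3.
R2 ← R2 + 9/8·R3.
Reading off the reduced rows gives x_1 = 4, x_2 = -4, x_3 = 4.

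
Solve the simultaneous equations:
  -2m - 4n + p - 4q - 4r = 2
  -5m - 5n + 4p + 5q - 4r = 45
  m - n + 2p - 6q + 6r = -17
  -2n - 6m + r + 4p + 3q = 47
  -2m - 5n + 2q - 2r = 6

Row-reduce the augmented matrix:
R1 ← R1 / (-2).
R2 ← R2 + 5·R1.
R3 ← R3 − 1·R1.
R4 ← R4 + 6·R1.
R5 ← R5 + 2·R1.
R2 ← R2 / (5).
R1 ← R1 − 2·R2.
R3 ← R3 + 3·R2.
R4 ← R4 − 10·R2.
R5 ← R5 + 1·R2.
R3 ← R3 / (17/5).
R1 ← R1 + 11/10·R3.
R2 ← R2 − 3/10·R3.
R4 ← R4 + 2·R3.
R5 ← R5 + 7/10·R3.
R4 ← R4 / (-245/17).
R1 ← R1 + 125/34·R4.
R2 ← R2 − 99/34·R4.
R3 ← R3 − 5/17·R4.
R5 ← R5 − 313/34·R4.
R5 ← R5 / (4047/490).
R1 ← R1 − 65/98·R5.
R2 ← R2 − 801/490·R5.
R3 ← R3 − 115/49·R5.
R4 ← R4 + 93/245·R5.
Reading off the reduced rows gives m = -5, n = 2, p = 4, q = 2, r = -1.

m = -5, n = 2, p = 4, q = 2, r = -1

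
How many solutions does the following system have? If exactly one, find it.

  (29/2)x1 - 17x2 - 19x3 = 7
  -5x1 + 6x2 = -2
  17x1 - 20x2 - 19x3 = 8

Row-reduce:
R1 ← R1 / (29/2).
R2 ← R2 + 5·R1.
R3 ← R3 − 17·R1.
R2 ← R2 / (4/29).
R1 ← R1 + 34/29·R2.
R3 ← R3 + 2/29·R2.
Rank is 2 with 3 unknowns, leaving x3 free.

infinitely many solutions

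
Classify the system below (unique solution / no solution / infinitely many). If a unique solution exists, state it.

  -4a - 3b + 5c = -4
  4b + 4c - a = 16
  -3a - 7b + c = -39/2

no solution

Row-reduce:
R1 ← R1 / (-4).
R2 ← R2 + 1·R1.
R3 ← R3 + 3·R1.
R2 ← R2 / (19/4).
R1 ← R1 − 3/4·R2.
R3 ← R3 + 19/4·R2.
Row 3 reduces to 0 = 1/2, a contradiction. The system is inconsistent.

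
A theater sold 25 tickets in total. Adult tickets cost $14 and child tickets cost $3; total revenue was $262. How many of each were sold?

adult tickets: 17, child tickets: 8

Let a = adult tickets, c = child tickets.
  a + c = 25
  14a + 3c = 262
Row-reduce the augmented matrix:
R2 ← R2 − 14·R1.
R2 ← R2 / (-11).
R1 ← R1 − 1·R2.
Reading off the reduced rows gives a = 17, c = 8.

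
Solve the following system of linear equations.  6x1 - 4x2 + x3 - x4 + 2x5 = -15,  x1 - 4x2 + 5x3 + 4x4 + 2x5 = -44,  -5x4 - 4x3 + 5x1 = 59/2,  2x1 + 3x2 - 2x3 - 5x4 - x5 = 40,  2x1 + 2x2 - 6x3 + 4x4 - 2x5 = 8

no solution

Row-reduce:
R1 ← R1 / (6).
R2 ← R2 − 1·R1.
R3 ← R3 − 5·R1.
R4 ← R4 − 2·R1.
R5 ← R5 − 2·R1.
R2 ← R2 / (-10/3).
R1 ← R1 + 2/3·R2.
R3 ← R3 − 10/3·R2.
R4 ← R4 − 13/3·R2.
R5 ← R5 − 10/3·R2.
Swap R3 and R4.
R3 ← R3 / (79/20).
R1 ← R1 + 4/5·R3.
R2 ← R2 + 29/20·R3.
R5 ← R5 + 3/2·R3.
Swap R4 and R5.
R4 ← R4 / (694/79).
R1 ← R1 + 67/79·R4.
R2 ← R2 + 77/79·R4.
R3 ← R3 − 15/79·R4.
Row 5 reduces to 0 = 1/2, a contradiction. The system is inconsistent.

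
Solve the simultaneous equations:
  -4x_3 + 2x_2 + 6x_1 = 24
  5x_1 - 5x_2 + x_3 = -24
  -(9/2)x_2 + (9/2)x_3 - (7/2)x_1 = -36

Row-reduce:
R1 ← R1 / (6).
R2 ← R2 − 5·R1.
R3 ← R3 + 7/2·R1.
R2 ← R2 / (-20/3).
R1 ← R1 − 1/3·R2.
R3 ← R3 + 10/3·R2.
Rank is 2 with 3 unknowns, leaving x_3 free.

infinitely many solutions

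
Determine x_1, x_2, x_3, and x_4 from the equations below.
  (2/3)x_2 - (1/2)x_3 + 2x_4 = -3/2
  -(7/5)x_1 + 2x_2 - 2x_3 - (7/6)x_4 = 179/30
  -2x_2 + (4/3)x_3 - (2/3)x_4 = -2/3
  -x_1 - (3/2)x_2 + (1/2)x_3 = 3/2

x_1 = -2, x_2 = 0, x_3 = -1, x_4 = -1

Row-reduce the augmented matrix:
Swap R1 and R2.
R1 ← R1 / (-7/5).
R4 ← R4 + 1·R1.
R2 ← R2 / (2/3).
R1 ← R1 + 10/7·R2.
R3 ← R3 + 2·R2.
R4 ← R4 + 41/14·R2.
R3 ← R3 / (-1/6).
R1 ← R1 − 5/14·R3.
R2 ← R2 + 3/4·R3.
R4 ← R4 + 15/56·R3.
R4 ← R4 / (22/21).
R1 ← R1 − 695/42·R4.
R2 ← R2 + 21·R4.
R3 ← R3 + 32·R4.
Reading off the reduced rows gives x_1 = -2, x_2 = 0, x_3 = -1, x_4 = -1.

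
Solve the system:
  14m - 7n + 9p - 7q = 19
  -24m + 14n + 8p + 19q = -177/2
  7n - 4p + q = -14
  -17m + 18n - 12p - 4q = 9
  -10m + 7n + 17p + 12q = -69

no solution

Row-reduce:
R1 ← R1 / (14).
R2 ← R2 + 24·R1.
R4 ← R4 + 17·R1.
R5 ← R5 + 10·R1.
R2 ← R2 / (2).
R1 ← R1 + 1/2·R2.
R3 ← R3 − 7·R2.
R4 ← R4 − 19/2·R2.
R5 ← R5 − 2·R2.
R3 ← R3 / (-86).
R1 ← R1 − 13/2·R3.
R2 ← R2 − 82/7·R3.
R4 ← R4 + 1573/14·R3.
R4 ← R4 / (-36235/2408).
R1 ← R1 + 181/344·R4.
R2 ← R2 − 90/301·R4.
R3 ← R3 − 47/172·R4.
Row 5 reduces to 0 = 1/2, a contradiction. The system is inconsistent.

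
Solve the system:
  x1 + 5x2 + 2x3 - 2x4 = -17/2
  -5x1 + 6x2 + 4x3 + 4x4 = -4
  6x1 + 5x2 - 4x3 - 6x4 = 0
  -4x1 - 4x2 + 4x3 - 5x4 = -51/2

x1 = 1, x2 = 0, x3 = -9/4, x4 = 5/2

Row-reduce the augmented matrix:
R2 ← R2 + 5·R1.
R3 ← R3 − 6·R1.
R4 ← R4 + 4·R1.
R2 ← R2 / (31).
R1 ← R1 − 5·R2.
R3 ← R3 + 25·R2.
R4 ← R4 − 16·R2.
R3 ← R3 / (-146/31).
R1 ← R1 + 8/31·R3.
R2 ← R2 − 14/31·R3.
R4 ← R4 − 148/31·R3.
R4 ← R4 / (-637/73).
R1 ← R1 + 80/73·R4.
R2 ← R2 + 6/73·R4.
R3 ← R3 + 18/73·R4.
Reading off the reduced rows gives x1 = 1, x2 = 0, x3 = -9/4, x4 = 5/2.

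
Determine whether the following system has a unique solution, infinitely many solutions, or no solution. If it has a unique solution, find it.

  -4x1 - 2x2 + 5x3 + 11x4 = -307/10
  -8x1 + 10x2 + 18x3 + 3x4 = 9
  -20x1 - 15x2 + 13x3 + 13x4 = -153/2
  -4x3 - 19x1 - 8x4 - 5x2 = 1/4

x1 = 1/4, x2 = 13/5, x3 = -1/2, x4 = -2

Row-reduce the augmented matrix:
R1 ← R1 / (-4).
R2 ← R2 + 8·R1.
R3 ← R3 + 20·R1.
R4 ← R4 + 19·R1.
R2 ← R2 / (14).
R1 ← R1 − 1/2·R2.
R3 ← R3 + 5·R2.
R4 ← R4 − 9/2·R2.
R3 ← R3 / (-64/7).
R1 ← R1 + 43/28·R3.
R2 ← R2 − 4/7·R3.
R4 ← R4 + 849/28·R3.
R4 ← R4 / (55117/512).
R1 ← R1 − 3135/512·R4.
R2 ← R2 + 141/32·R4.
R3 ← R3 − 683/128·R4.
Reading off the reduced rows gives x1 = 1/4, x2 = 13/5, x3 = -1/2, x4 = -2.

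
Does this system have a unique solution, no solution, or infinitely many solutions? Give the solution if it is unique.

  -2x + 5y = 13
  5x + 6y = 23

Row-reduce the augmented matrix:
R1 ← R1 / (-2).
R2 ← R2 − 5·R1.
R2 ← R2 / (37/2).
R1 ← R1 + 5/2·R2.
Reading off the reduced rows gives x = 1, y = 3.

x = 1, y = 3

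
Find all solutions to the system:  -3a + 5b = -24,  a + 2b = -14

From equation 2: a = -14 − 2·b.
Substitute into equation 1 and solve: b = -6.
Then a = -2.

a = -2, b = -6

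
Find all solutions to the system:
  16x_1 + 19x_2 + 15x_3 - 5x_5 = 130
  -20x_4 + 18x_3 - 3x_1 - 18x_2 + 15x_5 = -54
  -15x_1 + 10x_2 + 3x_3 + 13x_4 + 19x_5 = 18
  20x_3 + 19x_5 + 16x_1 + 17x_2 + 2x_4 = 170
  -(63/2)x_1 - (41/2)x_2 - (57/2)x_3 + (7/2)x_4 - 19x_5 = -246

Row-reduce:
R1 ← R1 / (16).
R2 ← R2 + 3·R1.
R3 ← R3 + 15·R1.
R4 ← R4 − 16·R1.
R5 ← R5 + 63/2·R1.
R2 ← R2 / (-231/16).
R1 ← R1 − 19/16·R2.
R3 ← R3 − 445/16·R2.
R4 ← R4 + 2·R2.
R5 ← R5 − 541/32·R2.
R3 ← R3 / (4401/77).
R1 ← R1 − 204/77·R3.
R2 ← R2 + 111/77·R3.
R4 ← R4 − 163/77·R3.
R5 ← R5 − 1956/77·R3.
R4 ← R4 / (463/81).
R1 ← R1 + 2032/4401·R4.
R2 ← R2 − 3263/4401·R4.
R3 ← R3 + 5897/13203·R4.
R5 ← R5 + 463/54·R4.
Rank is 4 with 5 unknowns, leaving x_5 free.

infinitely many solutions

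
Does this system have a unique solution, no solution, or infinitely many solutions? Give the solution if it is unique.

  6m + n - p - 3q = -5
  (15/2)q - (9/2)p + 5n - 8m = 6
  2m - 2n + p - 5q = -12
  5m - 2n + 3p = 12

infinitely many solutions

Row-reduce:
R1 ← R1 / (6).
R2 ← R2 + 8·R1.
R3 ← R3 − 2·R1.
R4 ← R4 − 5·R1.
R2 ← R2 / (19/3).
R1 ← R1 − 1/6·R2.
R3 ← R3 + 7/3·R2.
R4 ← R4 + 17/6·R2.
R3 ← R3 / (-31/38).
R1 ← R1 + 1/76·R3.
R2 ← R2 + 35/38·R3.
R4 ← R4 − 93/76·R3.
Rank is 3 with 4 unknowns, leaving q free.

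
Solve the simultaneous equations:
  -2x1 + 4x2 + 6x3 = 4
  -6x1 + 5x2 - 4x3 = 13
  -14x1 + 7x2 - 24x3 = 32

no solution

Row-reduce:
R1 ← R1 / (-2).
R2 ← R2 + 6·R1.
R3 ← R3 + 14·R1.
R2 ← R2 / (-7).
R1 ← R1 + 2·R2.
R3 ← R3 + 21·R2.
Row 3 reduces to 0 = 1, a contradiction. The system is inconsistent.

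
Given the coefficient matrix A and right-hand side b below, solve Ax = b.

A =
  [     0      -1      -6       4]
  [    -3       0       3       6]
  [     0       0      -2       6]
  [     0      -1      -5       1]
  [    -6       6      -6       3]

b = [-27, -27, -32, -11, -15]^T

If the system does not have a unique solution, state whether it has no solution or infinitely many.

x_1 = 0, x_2 = 1, x_3 = 1, x_4 = -5

Row-reduce the augmented matrix:
Swap R1 and R2.
R1 ← R1 / (-3).
R5 ← R5 + 6·R1.
R2 ← R2 / (-1).
R4 ← R4 + 1·R2.
R5 ← R5 − 6·R2.
R3 ← R3 / (-2).
R1 ← R1 + 1·R3.
R2 ← R2 − 6·R3.
R4 ← R4 − 1·R3.
R5 ← R5 + 48·R3.
Swap R4 and R5.
R4 ← R4 / (-129).
R1 ← R1 + 5·R4.
R2 ← R2 − 14·R4.
R3 ← R3 + 3·R4.
R5 reduces to 0 = 0, so the extra equation is consistent.
Reading off the reduced rows gives x_1 = 0, x_2 = 1, x_3 = 1, x_4 = -5.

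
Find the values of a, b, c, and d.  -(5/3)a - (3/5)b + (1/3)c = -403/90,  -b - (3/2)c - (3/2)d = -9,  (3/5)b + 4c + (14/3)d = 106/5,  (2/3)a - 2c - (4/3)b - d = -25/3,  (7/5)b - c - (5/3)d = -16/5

a = 5/2, b = 2, c = 8/3, d = 2

Row-reduce the augmented matrix:
R1 ← R1 / (-5/3).
R4 ← R4 − 2/3·R1.
R2 ← R2 / (-1).
R1 ← R1 − 9/25·R2.
R3 ← R3 − 3/5·R2.
R4 ← R4 + 118/75·R2.
R5 ← R5 − 7/5·R2.
R3 ← R3 / (31/10).
R1 ← R1 + 37/50·R3.
R2 ← R2 − 3/2·R3.
R4 ← R4 − 37/75·R3.
R5 ← R5 + 31/10·R3.
R4 ← R4 / (1061/1395).
R1 ← R1 − 167/465·R4.
R2 ← R2 + 10/31·R4.
R3 ← R3 − 113/93·R4.
R5 reduces to 0 = 0, so the extra equation is consistent.
Reading off the reduced rows gives a = 5/2, b = 2, c = 8/3, d = 2.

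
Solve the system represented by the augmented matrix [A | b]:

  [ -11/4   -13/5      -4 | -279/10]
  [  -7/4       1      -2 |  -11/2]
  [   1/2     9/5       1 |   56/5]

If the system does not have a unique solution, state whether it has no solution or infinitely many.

Row-reduce:
R1 ← R1 / (-11/4).
R2 ← R2 + 7/4·R1.
R3 ← R3 − 1/2·R1.
R2 ← R2 / (146/55).
R1 ← R1 − 52/55·R2.
R3 ← R3 − 73/55·R2.
Rank is 2 with 3 unknowns, leaving x_3 free.

infinitely many solutions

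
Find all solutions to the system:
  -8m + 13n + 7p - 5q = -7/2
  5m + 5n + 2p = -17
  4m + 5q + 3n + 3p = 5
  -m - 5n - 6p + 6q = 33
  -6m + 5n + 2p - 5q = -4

Row-reduce:
R1 ← R1 / (-8).
R2 ← R2 − 5·R1.
R3 ← R3 − 4·R1.
R4 ← R4 + 1·R1.
R5 ← R5 + 6·R1.
R2 ← R2 / (105/8).
R1 ← R1 + 13/8·R2.
R3 ← R3 − 19/2·R2.
R4 ← R4 + 53/8·R2.
R5 ← R5 + 19/4·R2.
R3 ← R3 / (66/35).
R1 ← R1 + 3/35·R3.
R2 ← R2 − 17/35·R3.
R4 ← R4 + 128/35·R3.
R5 ← R5 + 33/35·R3.
R4 ← R4 / (1414/99).
R1 ← R1 − 5/11·R4.
R2 ← R2 + 145/99·R4.
R3 ← R3 − 250/99·R4.
Row 5 reduces to 0 = 1/4, a contradiction. The system is inconsistent.

no solution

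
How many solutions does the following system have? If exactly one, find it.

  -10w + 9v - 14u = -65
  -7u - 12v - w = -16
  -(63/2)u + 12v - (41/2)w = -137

no solution

Row-reduce:
R1 ← R1 / (-14).
R2 ← R2 + 7·R1.
R3 ← R3 + 63/2·R1.
R2 ← R2 / (-33/2).
R1 ← R1 + 9/14·R2.
R3 ← R3 + 33/4·R2.
Row 3 reduces to 0 = 1, a contradiction. The system is inconsistent.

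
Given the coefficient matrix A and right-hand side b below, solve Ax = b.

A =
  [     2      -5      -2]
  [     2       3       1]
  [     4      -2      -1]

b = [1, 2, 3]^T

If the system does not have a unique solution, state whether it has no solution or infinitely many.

Row-reduce:
R1 ← R1 / (2).
R2 ← R2 − 2·R1.
R3 ← R3 − 4·R1.
R2 ← R2 / (8).
R1 ← R1 + 5/2·R2.
R3 ← R3 − 8·R2.
Rank is 2 with 3 unknowns, leaving x_3 free.

infinitely many solutions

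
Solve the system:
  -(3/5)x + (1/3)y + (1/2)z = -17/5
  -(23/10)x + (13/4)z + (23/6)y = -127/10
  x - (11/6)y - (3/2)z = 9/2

no solution

Row-reduce:
R1 ← R1 / (-3/5).
R2 ← R2 + 23/10·R1.
R3 ← R3 − 1·R1.
R2 ← R2 / (23/9).
R1 ← R1 + 5/9·R2.
R3 ← R3 + 23/18·R2.
Row 3 reduces to 0 = -1, a contradiction. The system is inconsistent.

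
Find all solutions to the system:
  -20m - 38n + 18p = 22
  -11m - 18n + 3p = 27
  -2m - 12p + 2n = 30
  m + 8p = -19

no solution

Row-reduce:
R1 ← R1 / (-20).
R2 ← R2 + 11·R1.
R3 ← R3 + 2·R1.
R4 ← R4 − 1·R1.
R2 ← R2 / (29/10).
R1 ← R1 − 19/10·R2.
R3 ← R3 − 29/5·R2.
R4 ← R4 + 19/10·R2.
Swap R3 and R4.
R3 ← R3 / (127/29).
R1 ← R1 − 105/29·R3.
R2 ← R2 + 69/29·R3.
Row 4 reduces to 0 = -2, a contradiction. The system is inconsistent.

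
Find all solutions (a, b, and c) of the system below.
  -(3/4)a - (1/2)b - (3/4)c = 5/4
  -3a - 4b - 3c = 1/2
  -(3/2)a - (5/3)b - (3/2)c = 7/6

no solution

Row-reduce:
R1 ← R1 / (-3/4).
R2 ← R2 + 3·R1.
R3 ← R3 + 3/2·R1.
R2 ← R2 / (-2).
R1 ← R1 − 2/3·R2.
R3 ← R3 + 2/3·R2.
Row 3 reduces to 0 = 1/6, a contradiction. The system is inconsistent.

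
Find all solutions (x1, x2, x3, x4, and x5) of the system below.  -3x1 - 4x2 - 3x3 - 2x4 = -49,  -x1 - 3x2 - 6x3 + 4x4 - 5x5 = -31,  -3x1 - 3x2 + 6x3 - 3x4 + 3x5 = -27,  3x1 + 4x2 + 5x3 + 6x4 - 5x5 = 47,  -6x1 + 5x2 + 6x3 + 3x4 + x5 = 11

x1 = 6, x2 = 5, x3 = 1, x4 = 4, x5 = 4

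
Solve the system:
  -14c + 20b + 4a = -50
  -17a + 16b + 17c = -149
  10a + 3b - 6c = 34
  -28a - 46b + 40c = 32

a = 4, b = -4, c = -1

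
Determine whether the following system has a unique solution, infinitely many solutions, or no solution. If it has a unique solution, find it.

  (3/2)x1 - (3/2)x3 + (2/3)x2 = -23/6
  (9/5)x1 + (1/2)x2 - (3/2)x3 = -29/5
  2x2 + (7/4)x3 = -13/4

x1 = -6, x2 = 1, x3 = -3

Row-reduce the augmented matrix:
R1 ← R1 / (3/2).
R2 ← R2 − 9/5·R1.
R2 ← R2 / (-3/10).
R1 ← R1 − 4/9·R2.
R3 ← R3 − 2·R2.
R3 ← R3 / (15/4).
R1 ← R1 + 5/9·R3.
R2 ← R2 + 1·R3.
Reading off the reduced rows gives x1 = -6, x2 = 1, x3 = -3.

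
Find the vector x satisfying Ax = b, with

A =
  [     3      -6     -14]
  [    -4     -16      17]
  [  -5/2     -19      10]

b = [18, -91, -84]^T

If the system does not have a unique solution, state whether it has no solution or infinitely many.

Row-reduce:
R1 ← R1 / (3).
R2 ← R2 + 4·R1.
R3 ← R3 + 5/2·R1.
R2 ← R2 / (-24).
R1 ← R1 + 2·R2.
R3 ← R3 + 24·R2.
Row 3 reduces to 0 = -2, a contradiction. The system is inconsistent.

no solution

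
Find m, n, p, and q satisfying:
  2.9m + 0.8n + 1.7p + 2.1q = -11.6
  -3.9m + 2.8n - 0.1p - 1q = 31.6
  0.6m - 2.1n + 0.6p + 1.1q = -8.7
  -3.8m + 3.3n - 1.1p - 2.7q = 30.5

Row-reduce the augmented matrix:
R1 ← R1 / (29/10).
R2 ← R2 + 39/10·R1.
R3 ← R3 − 3/5·R1.
R4 ← R4 + 19/5·R1.
R2 ← R2 / (562/145).
R1 ← R1 − 8/29·R2.
R3 ← R3 + 657/290·R2.
R4 ← R4 − 1261/290·R2.
R3 ← R3 / (8577/5620).
R1 ← R1 − 121/281·R3.
R2 ← R2 − 317/562·R3.
R4 ← R4 + 7447/5620·R3.
R4 ← R4 / (-84251/171540).
R1 ← R1 − 1813/17154·R4.
R2 ← R2 + 1453/8577·R4.
R3 ← R3 − 19465/17154·R4.
Reading off the reduced rows gives m = -6, n = 3, p = 2, q = 0.

m = -6, n = 3, p = 2, q = 0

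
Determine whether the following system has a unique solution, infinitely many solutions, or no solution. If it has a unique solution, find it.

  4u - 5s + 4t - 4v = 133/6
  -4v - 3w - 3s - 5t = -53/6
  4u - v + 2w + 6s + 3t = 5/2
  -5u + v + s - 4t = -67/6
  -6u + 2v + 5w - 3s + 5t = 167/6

Row-reduce the augmented matrix:
R1 ← R1 / (4).
R3 ← R3 − 4·R1.
R4 ← R4 + 5·R1.
R5 ← R5 + 6·R1.
R2 ← R2 / (-4).
R1 ← R1 + 1·R2.
R3 ← R3 − 3·R2.
R4 ← R4 + 4·R2.
R5 ← R5 + 4·R2.
R3 ← R3 / (-1/4).
R1 ← R1 − 3/4·R3.
R2 ← R2 − 3/4·R3.
R4 ← R4 − 3·R3.
R5 ← R5 − 8·R3.
R4 ← R4 / (411/4).
R1 ← R1 − 103/4·R4.
R2 ← R2 − 27·R4.
R3 ← R3 + 35·R4.
R5 ← R5 − 545/2·R4.
R5 ← R5 / (-102/137).
R1 ← R1 − 107/137·R5.
R2 ← R2 − 55/137·R5.
R3 ← R3 − 223/137·R5.
R4 ← R4 + 68/137·R5.
Reading off the reduced rows gives u = -1/2, v = -3/2, w = 2, s = -3/2, t = 8/3.

u = -1/2, v = -3/2, w = 2, s = -3/2, t = 8/3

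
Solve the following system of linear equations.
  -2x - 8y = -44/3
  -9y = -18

x = -2/3, y = 2

Row-reduce the augmented matrix:
R1 ← R1 / (-2).
R2 ← R2 / (-9).
R1 ← R1 − 4·R2.
Reading off the reduced rows gives x = -2/3, y = 2.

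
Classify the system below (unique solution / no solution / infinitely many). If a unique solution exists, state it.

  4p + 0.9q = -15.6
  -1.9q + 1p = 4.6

p = -3, q = -4

From equation 2: p = 23/5 + 19/10·q.
Substitute into equation 1 and solve: q = -4.
Then p = -3.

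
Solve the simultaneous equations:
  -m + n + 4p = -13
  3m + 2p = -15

Row-reduce:
R1 ← R1 / (-1).
R2 ← R2 − 3·R1.
R2 ← R2 / (3).
R1 ← R1 + 1·R2.
Rank is 2 with 3 unknowns, leaving p free.

infinitely many solutions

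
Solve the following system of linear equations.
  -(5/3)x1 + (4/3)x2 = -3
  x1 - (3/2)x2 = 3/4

From equation 2: x1 = 3/4 + 3/2·x2.
Substitute into equation 1 and solve: x2 = 3/2.
Then x1 = 3.

x1 = 3, x2 = 3/2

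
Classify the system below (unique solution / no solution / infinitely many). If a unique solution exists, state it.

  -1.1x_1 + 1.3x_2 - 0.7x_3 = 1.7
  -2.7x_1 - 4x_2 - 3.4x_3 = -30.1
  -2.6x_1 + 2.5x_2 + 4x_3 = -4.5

Row-reduce the augmented matrix:
R1 ← R1 / (-11/10).
R2 ← R2 + 27/10·R1.
R3 ← R3 + 13/5·R1.
R2 ← R2 / (-791/110).
R1 ← R1 + 13/11·R2.
R3 ← R3 + 63/110·R2.
R3 ← R3 / (6541/1130).
R1 ← R1 − 722/791·R3.
R2 ← R2 − 185/791·R3.
Reading off the reduced rows gives x_1 = 5, x_2 = 5, x_3 = -1.

x_1 = 5, x_2 = 5, x_3 = -1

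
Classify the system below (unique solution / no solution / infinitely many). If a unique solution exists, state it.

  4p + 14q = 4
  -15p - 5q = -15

p = 1, q = 0

Row-reduce the augmented matrix:
R1 ← R1 / (4).
R2 ← R2 + 15·R1.
R2 ← R2 / (95/2).
R1 ← R1 − 7/2·R2.
Reading off the reduced rows gives p = 1, q = 0.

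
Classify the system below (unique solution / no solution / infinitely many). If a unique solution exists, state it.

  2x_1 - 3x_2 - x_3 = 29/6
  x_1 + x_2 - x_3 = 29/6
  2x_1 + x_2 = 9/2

Row-reduce the augmented matrix:
R1 ← R1 / (2).
R2 ← R2 − 1·R1.
R3 ← R3 − 2·R1.
R2 ← R2 / (5/2).
R1 ← R1 + 3/2·R2.
R3 ← R3 − 4·R2.
R3 ← R3 / (9/5).
R1 ← R1 + 4/5·R3.
R2 ← R2 + 1/5·R3.
Reading off the reduced rows gives x_1 = 2, x_2 = 1/2, x_3 = -7/3.

x_1 = 2, x_2 = 1/2, x_3 = -7/3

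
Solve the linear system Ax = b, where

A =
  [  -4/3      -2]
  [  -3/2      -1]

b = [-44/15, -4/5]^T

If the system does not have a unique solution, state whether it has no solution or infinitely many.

x_1 = -4/5, x_2 = 2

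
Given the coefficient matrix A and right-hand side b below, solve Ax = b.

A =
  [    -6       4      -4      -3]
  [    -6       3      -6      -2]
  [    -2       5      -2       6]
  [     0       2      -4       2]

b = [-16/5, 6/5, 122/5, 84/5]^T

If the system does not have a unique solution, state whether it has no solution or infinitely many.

Row-reduce the augmented matrix:
R1 ← R1 / (-6).
R2 ← R2 + 6·R1.
R3 ← R3 + 2·R1.
R2 ← R2 / (-1).
R1 ← R1 + 2/3·R2.
R3 ← R3 − 11/3·R2.
R4 ← R4 − 2·R2.
R3 ← R3 / (-8).
R1 ← R1 − 2·R3.
R2 ← R2 − 2·R3.
R4 ← R4 + 8·R3.
R4 ← R4 / (-20/3).
R1 ← R1 − 5/2·R4.
R2 ← R2 − 5/3·R4.
R3 ← R3 + 4/3·R4.
Reading off the reduced rows gives x_1 = 2, x_2 = 2, x_3 = -2, x_4 = 12/5.

x_1 = 2, x_2 = 2, x_3 = -2, x_4 = 12/5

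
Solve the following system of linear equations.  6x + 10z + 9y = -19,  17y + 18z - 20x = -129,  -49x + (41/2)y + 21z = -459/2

infinitely many solutions

Row-reduce:
R1 ← R1 / (6).
R2 ← R2 + 20·R1.
R3 ← R3 + 49·R1.
R2 ← R2 / (47).
R1 ← R1 − 3/2·R2.
R3 ← R3 − 94·R2.
Rank is 2 with 3 unknowns, leaving z free.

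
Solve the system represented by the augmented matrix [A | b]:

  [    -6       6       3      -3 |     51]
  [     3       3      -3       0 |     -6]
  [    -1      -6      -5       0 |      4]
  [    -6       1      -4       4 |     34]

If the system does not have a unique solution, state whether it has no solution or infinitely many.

Row-reduce the augmented matrix:
R1 ← R1 / (-6).
R2 ← R2 − 3·R1.
R3 ← R3 + 1·R1.
R4 ← R4 + 6·R1.
R2 ← R2 / (6).
R1 ← R1 + 1·R2.
R3 ← R3 + 7·R2.
R4 ← R4 + 5·R2.
R3 ← R3 / (-29/4).
R1 ← R1 + 3/4·R3.
R2 ← R2 + 1/4·R3.
R4 ← R4 + 33/4·R3.
R4 ← R4 / (208/29).
R1 ← R1 − 11/29·R4.
R2 ← R2 + 6/29·R4.
R3 ← R3 − 5/29·R4.
Reading off the reduced rows gives x_1 = -6, x_2 = 2, x_3 = -2, x_4 = -3.

x_1 = -6, x_2 = 2, x_3 = -2, x_4 = -3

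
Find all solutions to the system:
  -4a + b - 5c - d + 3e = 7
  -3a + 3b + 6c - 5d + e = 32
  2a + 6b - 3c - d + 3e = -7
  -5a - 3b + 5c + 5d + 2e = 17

Row-reduce:
R1 ← R1 / (-4).
R2 ← R2 + 3·R1.
R3 ← R3 − 2·R1.
R4 ← R4 + 5·R1.
R2 ← R2 / (9/4).
R1 ← R1 + 1/4·R2.
R3 ← R3 − 13/2·R2.
R4 ← R4 + 17/4·R2.
R3 ← R3 / (-101/3).
R1 ← R1 − 7/3·R3.
R2 ← R2 − 13/3·R3.
R4 ← R4 − 89/3·R3.
R4 ← R4 / (2339/303).
R1 ← R1 − 53/101·R4.
R2 ← R2 + 152/303·R4.
R3 ← R3 + 97/303·R4.
Rank is 4 with 5 unknowns, leaving e free.

infinitely many solutions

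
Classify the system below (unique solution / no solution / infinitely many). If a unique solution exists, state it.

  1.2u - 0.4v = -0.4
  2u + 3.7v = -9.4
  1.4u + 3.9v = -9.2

u = -1, v = -2

Row-reduce the augmented matrix:
R1 ← R1 / (6/5).
R2 ← R2 − 2·R1.
R3 ← R3 − 7/5·R1.
R2 ← R2 / (131/30).
R1 ← R1 + 1/3·R2.
R3 ← R3 − 131/30·R2.
R3 reduces to 0 = 0, so the extra equation is consistent.
Reading off the reduced rows gives u = -1, v = -2.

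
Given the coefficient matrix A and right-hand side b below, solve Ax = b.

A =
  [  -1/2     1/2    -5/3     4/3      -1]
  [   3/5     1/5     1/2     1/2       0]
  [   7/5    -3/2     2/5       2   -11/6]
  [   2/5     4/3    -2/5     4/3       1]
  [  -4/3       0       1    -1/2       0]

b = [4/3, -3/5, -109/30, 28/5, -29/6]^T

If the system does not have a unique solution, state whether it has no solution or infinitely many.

x_1 = 1, x_2 = -1, x_3 = -3, x_4 = 1, x_5 = 4

Row-reduce the augmented matrix:
R1 ← R1 / (-1/2).
R2 ← R2 − 3/5·R1.
R3 ← R3 − 7/5·R1.
R4 ← R4 − 2/5·R1.
R5 ← R5 + 4/3·R1.
R2 ← R2 / (4/5).
R1 ← R1 + 1·R2.
R3 ← R3 + 1/10·R2.
R4 ← R4 − 26/15·R2.
R5 ← R5 + 4/3·R2.
R3 ← R3 / (-1069/240).
R1 ← R1 − 35/24·R3.
R2 ← R2 + 15/8·R3.
R4 ← R4 − 91/60·R3.
R5 ← R5 − 53/18·R3.
R4 ← R4 / (-1738/16035).
R1 ← R1 − 2054/1069·R4.
R2 ← R2 − 108/1069·R4.
R3 ← R3 + 1439/1069·R4.
R5 ← R5 − 21859/6414·R4.
R5 ← R5 / (1074041/31284).
R1 ← R1 − 650/33·R5.
R2 ← R2 − 1395/869·R5.
R3 ← R3 + 23415/1738·R5.
R4 ← R4 + 18781/1738·R5.
Reading off the reduced rows gives x_1 = 1, x_2 = -1, x_3 = -3, x_4 = 1, x_5 = 4.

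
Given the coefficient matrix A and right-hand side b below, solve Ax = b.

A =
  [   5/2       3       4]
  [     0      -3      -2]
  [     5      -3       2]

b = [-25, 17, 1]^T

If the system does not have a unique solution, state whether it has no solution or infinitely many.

Row-reduce:
R1 ← R1 / (5/2).
R3 ← R3 − 5·R1.
R2 ← R2 / (-3).
R1 ← R1 − 6/5·R2.
R3 ← R3 + 9·R2.
Rank is 2 with 3 unknowns, leaving x_3 free.

infinitely many solutions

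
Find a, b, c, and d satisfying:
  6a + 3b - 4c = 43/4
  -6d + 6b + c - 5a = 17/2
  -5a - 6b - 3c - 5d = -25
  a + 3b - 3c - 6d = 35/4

a = 11/4, b = 7/4, c = 11/4, d = -3/2

Row-reduce the augmented matrix:
R1 ← R1 / (6).
R2 ← R2 + 5·R1.
R3 ← R3 + 5·R1.
R4 ← R4 − 1·R1.
R2 ← R2 / (17/2).
R1 ← R1 − 1/2·R2.
R3 ← R3 + 7/2·R2.
R4 ← R4 − 5/2·R2.
R3 ← R3 / (-124/17).
R1 ← R1 + 9/17·R3.
R2 ← R2 + 14/51·R3.
R4 ← R4 + 28/17·R3.
R4 ← R4 / (-79/31).
R1 ← R1 − 111/124·R4.
R2 ← R2 + 79/186·R4.
R3 ← R3 − 127/124·R4.
Reading off the reduced rows gives a = 11/4, b = 7/4, c = 11/4, d = -3/2.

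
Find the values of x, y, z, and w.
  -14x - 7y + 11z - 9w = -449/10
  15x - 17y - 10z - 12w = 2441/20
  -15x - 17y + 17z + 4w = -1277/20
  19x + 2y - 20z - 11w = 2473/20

Row-reduce the augmented matrix:
R1 ← R1 / (-14).
R2 ← R2 − 15·R1.
R3 ← R3 + 15·R1.
R4 ← R4 − 19·R1.
R2 ← R2 / (-49/2).
R1 ← R1 − 1/2·R2.
R3 ← R3 + 19/2·R2.
R4 ← R4 + 15/2·R2.
R3 ← R3 / (1551/343).
R1 ← R1 + 257/343·R3.
R2 ← R2 + 25/343·R3.
R4 ← R4 + 1927/343·R3.
R4 ← R4 / (356/33).
R1 ← R1 − 5975/1551·R4.
R2 ← R2 − 1921/1551·R4.
R3 ← R3 − 7558/1551·R4.
Reading off the reduced rows gives x = 11/4, y = -2, z = -3, w = -7/5.

x = 11/4, y = -2, z = -3, w = -7/5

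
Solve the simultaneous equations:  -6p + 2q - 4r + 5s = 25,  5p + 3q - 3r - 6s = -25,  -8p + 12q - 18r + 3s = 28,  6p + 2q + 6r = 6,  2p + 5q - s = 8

Row-reduce:
R1 ← R1 / (-6).
R2 ← R2 − 5·R1.
R3 ← R3 + 8·R1.
R4 ← R4 − 6·R1.
R5 ← R5 − 2·R1.
R2 ← R2 / (14/3).
R1 ← R1 + 1/3·R2.
R3 ← R3 − 28/3·R2.
R4 ← R4 − 4·R2.
R5 ← R5 − 17/3·R2.
Swap R3 and R4.
R3 ← R3 / (52/7).
R1 ← R1 − 3/14·R3.
R2 ← R2 + 19/14·R3.
R5 ← R5 − 89/14·R3.
Swap R4 and R5.
R4 ← R4 / (-71/26).
R1 ← R1 + 15/13·R4.
R2 ← R2 − 21/26·R4.
R3 ← R3 − 23/26·R4.
Row 5 reduces to 0 = 3, a contradiction. The system is inconsistent.

no solution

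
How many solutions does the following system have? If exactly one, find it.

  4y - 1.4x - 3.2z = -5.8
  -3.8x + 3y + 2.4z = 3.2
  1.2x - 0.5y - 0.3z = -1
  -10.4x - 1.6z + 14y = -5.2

x = -1, y = -1, z = 1

Row-reduce the augmented matrix:
R1 ← R1 / (-7/5).
R2 ← R2 + 19/5·R1.
R3 ← R3 − 6/5·R1.
R4 ← R4 + 52/5·R1.
R2 ← R2 / (-55/7).
R1 ← R1 + 20/7·R2.
R3 ← R3 − 41/14·R2.
R4 ← R4 + 110/7·R2.
R3 ← R3 / (599/550).
R1 ← R1 + 96/55·R3.
R2 ← R2 + 388/275·R3.
R4 reduces to 0 = 0, so the extra equation is consistent.
Reading off the reduced rows gives x = -1, y = -1, z = 1.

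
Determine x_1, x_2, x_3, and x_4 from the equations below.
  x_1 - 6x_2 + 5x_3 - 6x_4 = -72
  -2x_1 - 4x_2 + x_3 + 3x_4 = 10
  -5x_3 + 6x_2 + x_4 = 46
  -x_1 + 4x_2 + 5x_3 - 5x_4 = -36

Row-reduce the augmented matrix:
R2 ← R2 + 2·R1.
R4 ← R4 + 1·R1.
R2 ← R2 / (-16).
R1 ← R1 + 6·R2.
R3 ← R3 − 6·R2.
R4 ← R4 + 2·R2.
R3 ← R3 / (-7/8).
R1 ← R1 − 7/8·R3.
R2 ← R2 + 11/16·R3.
R4 ← R4 − 69/8·R3.
R4 ← R4 / (-233/7).
R1 ← R1 + 5·R4.
R2 ← R2 − 17/7·R4.
R3 ← R3 − 19/7·R4.
Reading off the reduced rows gives x_1 = -6, x_2 = 2, x_3 = -6, x_4 = 4.

x_1 = -6, x_2 = 2, x_3 = -6, x_4 = 4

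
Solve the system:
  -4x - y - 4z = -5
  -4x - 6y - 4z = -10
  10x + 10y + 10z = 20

Row-reduce:
R1 ← R1 / (-4).
R2 ← R2 + 4·R1.
R3 ← R3 − 10·R1.
R2 ← R2 / (-5).
R1 ← R1 − 1/4·R2.
R3 ← R3 − 15/2·R2.
Rank is 2 with 3 unknowns, leaving z free.

infinitely many solutions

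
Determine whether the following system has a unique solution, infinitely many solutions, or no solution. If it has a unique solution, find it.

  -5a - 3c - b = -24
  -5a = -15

Row-reduce:
R1 ← R1 / (-5).
R2 ← R2 + 5·R1.
R1 ← R1 − 1/5·R2.
Rank is 2 with 3 unknowns, leaving c free.

infinitely many solutions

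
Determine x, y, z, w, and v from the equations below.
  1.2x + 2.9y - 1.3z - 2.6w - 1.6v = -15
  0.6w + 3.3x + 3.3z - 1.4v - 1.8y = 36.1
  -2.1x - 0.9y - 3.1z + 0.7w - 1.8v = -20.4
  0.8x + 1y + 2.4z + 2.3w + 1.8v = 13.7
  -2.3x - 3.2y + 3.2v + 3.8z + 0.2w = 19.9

x = 5, y = -4, z = 4, w = 1, v = 1

Row-reduce the augmented matrix:
R1 ← R1 / (6/5).
R2 ← R2 − 33/10·R1.
R3 ← R3 + 21/10·R1.
R4 ← R4 − 4/5·R1.
R5 ← R5 + 23/10·R1.
R2 ← R2 / (-391/40).
R1 ← R1 − 29/12·R2.
R3 ← R3 − 167/40·R2.
R4 ← R4 + 14/15·R2.
R5 ← R5 − 283/120·R2.
R3 ← R3 / (-1907/782).
R1 ← R1 − 241/391·R3.
R2 ← R2 + 275/391·R3.
R4 ← R4 − 5103/1955·R3.
R5 ← R5 − 11601/3910·R3.
R4 ← R4 / (258919/95350).
R1 ← R1 + 3691/9535·R4.
R2 ← R2 + 1215/1907·R4.
R3 ← R3 − 2111/9535·R4.
R5 ← R5 + 340441/95350·R4.
R5 ← R5 / (-1154430/258919).
R1 ← R1 + 1218740/776757·R5.
R2 ← R2 − 109310/258919·R5.
R3 ← R3 − 1118630/776757·R5.
R4 ← R4 + 278038/776757·R5.
Reading off the reduced rows gives x = 5, y = -4, z = 4, w = 1, v = 1.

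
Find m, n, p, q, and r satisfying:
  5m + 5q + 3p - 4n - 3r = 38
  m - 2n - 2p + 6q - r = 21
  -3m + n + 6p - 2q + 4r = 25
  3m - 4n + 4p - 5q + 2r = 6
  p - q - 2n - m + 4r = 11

m = -4, n = -5, p = 5, q = 4, r = -1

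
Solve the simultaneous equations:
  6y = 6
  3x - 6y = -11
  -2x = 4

no solution

Row-reduce:
Swap R1 and R2.
R1 ← R1 / (3).
R3 ← R3 + 2·R1.
R2 ← R2 / (6).
R1 ← R1 + 2·R2.
R3 ← R3 + 4·R2.
Row 3 reduces to 0 = 2/3, a contradiction. The system is inconsistent.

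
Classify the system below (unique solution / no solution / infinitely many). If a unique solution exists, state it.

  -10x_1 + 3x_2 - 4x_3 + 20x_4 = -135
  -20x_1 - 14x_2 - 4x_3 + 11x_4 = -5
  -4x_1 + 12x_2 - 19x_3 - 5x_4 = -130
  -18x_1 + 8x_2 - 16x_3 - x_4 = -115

x_1 = 0, x_2 = -5, x_3 = 5, x_4 = -5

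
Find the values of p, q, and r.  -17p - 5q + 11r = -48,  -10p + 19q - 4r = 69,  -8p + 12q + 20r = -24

p = 0, q = 3, r = -3

Row-reduce the augmented matrix:
R1 ← R1 / (-17).
R2 ← R2 + 10·R1.
R3 ← R3 + 8·R1.
R2 ← R2 / (373/17).
R1 ← R1 − 5/17·R2.
R3 ← R3 − 244/17·R2.
R3 ← R3 / (8084/373).
R1 ← R1 + 189/373·R3.
R2 ← R2 + 178/373·R3.
Reading off the reduced rows gives p = 0, q = 3, r = -3.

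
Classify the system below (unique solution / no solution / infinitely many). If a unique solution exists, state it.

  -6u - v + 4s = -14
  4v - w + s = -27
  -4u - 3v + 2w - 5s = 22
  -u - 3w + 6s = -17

Row-reduce the augmented matrix:
R1 ← R1 / (-6).
R3 ← R3 + 4·R1.
R4 ← R4 + 1·R1.
R2 ← R2 / (4).
R1 ← R1 − 1/6·R2.
R3 ← R3 + 7/3·R2.
R4 ← R4 − 1/6·R2.
R3 ← R3 / (17/12).
R1 ← R1 − 1/24·R3.
R2 ← R2 + 1/4·R3.
R4 ← R4 + 71/24·R3.
R4 ← R4 / (-19/2).
R1 ← R1 + 1/2·R4.
R2 ← R2 + 1·R4.
R3 ← R3 + 5·R4.
Reading off the reduced rows gives u = 2, v = -6, w = 1, s = -2.

u = 2, v = -6, w = 1, s = -2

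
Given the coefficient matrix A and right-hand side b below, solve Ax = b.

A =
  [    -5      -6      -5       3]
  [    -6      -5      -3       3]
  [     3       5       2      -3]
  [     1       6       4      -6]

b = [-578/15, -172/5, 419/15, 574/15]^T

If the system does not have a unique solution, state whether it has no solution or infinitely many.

Row-reduce the augmented matrix:
R1 ← R1 / (-5).
R2 ← R2 + 6·R1.
R3 ← R3 − 3·R1.
R4 ← R4 − 1·R1.
R2 ← R2 / (11/5).
R1 ← R1 − 6/5·R2.
R3 ← R3 − 7/5·R2.
R4 ← R4 − 24/5·R2.
R3 ← R3 / (-32/11).
R1 ← R1 + 7/11·R3.
R2 ← R2 − 15/11·R3.
R4 ← R4 + 39/11·R3.
R4 ← R4 / (-99/32).
R1 ← R1 + 3/32·R4.
R2 ← R2 + 21/32·R4.
R3 ← R3 − 9/32·R4.
Reading off the reduced rows gives x_1 = 8/5, x_2 = 12/5, x_3 = 5/3, x_4 = -13/5.

x_1 = 8/5, x_2 = 12/5, x_3 = 5/3, x_4 = -13/5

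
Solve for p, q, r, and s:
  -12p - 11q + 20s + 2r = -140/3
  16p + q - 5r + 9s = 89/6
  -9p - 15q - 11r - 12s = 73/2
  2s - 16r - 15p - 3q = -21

Row-reduce the augmented matrix:
R1 ← R1 / (-12).
R2 ← R2 − 16·R1.
R3 ← R3 + 9·R1.
R4 ← R4 + 15·R1.
R2 ← R2 / (-41/3).
R1 ← R1 − 11/12·R2.
R3 ← R3 + 27/4·R2.
R4 ← R4 − 43/4·R2.
R3 ← R3 / (-1861/164).
R1 ← R1 + 53/164·R3.
R2 ← R2 − 7/41·R3.
R4 ← R4 + 3335/164·R3.
R4 ← R4 / (158201/1861).
R1 ← R1 − 3715/1861·R4.
R2 ← R2 + 6106/1861·R4.
R3 ← R3 − 7317/1861·R4.
Reading off the reduced rows gives p = 2, q = -5/3, r = -1/2, s = -2.

p = 2, q = -5/3, r = -1/2, s = -2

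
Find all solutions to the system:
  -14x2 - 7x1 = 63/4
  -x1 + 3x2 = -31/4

From equation 2: x1 = 31/4 + 3·x2.
Substitute into equation 1 and solve: x2 = -2.
Then x1 = 7/4.

x1 = 7/4, x2 = -2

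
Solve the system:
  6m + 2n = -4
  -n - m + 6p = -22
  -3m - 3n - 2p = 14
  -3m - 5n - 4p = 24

no solution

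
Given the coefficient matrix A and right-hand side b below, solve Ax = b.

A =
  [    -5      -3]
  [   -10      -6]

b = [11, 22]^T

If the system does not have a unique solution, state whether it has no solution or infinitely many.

Row-reduce:
R1 ← R1 / (-5).
R2 ← R2 + 10·R1.
Rank is 1 with 2 unknowns, leaving x_2 free.

infinitely many solutions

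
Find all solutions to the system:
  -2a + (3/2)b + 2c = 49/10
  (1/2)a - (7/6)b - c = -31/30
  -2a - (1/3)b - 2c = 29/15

a = -2, b = -1, c = 6/5

Row-reduce the augmented matrix:
R1 ← R1 / (-2).
R2 ← R2 − 1/2·R1.
R3 ← R3 + 2·R1.
R2 ← R2 / (-19/24).
R1 ← R1 + 3/4·R2.
R3 ← R3 + 11/6·R2.
R3 ← R3 / (-54/19).
R1 ← R1 + 10/19·R3.
R2 ← R2 − 12/19·R3.
Reading off the reduced rows gives a = -2, b = -1, c = 6/5.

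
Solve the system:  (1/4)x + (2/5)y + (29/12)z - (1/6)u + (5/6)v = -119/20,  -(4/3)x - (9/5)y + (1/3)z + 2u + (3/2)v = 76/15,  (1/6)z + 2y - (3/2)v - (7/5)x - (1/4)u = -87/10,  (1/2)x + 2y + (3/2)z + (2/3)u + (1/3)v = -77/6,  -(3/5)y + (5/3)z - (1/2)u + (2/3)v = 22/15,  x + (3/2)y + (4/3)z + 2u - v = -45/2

no solution

Row-reduce:
R1 ← R1 / (1/4).
R2 ← R2 + 4/3·R1.
R3 ← R3 + 7/5·R1.
R4 ← R4 − 1/2·R1.
R6 ← R6 − 1·R1.
R2 ← R2 / (1/3).
R1 ← R1 − 8/5·R2.
R3 ← R3 − 106/25·R2.
R4 ← R4 − 6/5·R2.
R5 ← R5 + 3/5·R2.
R6 ← R6 + 1/10·R2.
R3 ← R3 / (-23173/150).
R1 ← R1 + 269/5·R3.
R2 ← R2 − 119/3·R3.
R4 ← R4 + 764/15·R3.
R5 ← R5 − 382/15·R3.
R6 ← R6 + 131/30·R3.
R4 ← R4 / (142501/69519).
R1 ← R1 + 30865/46346·R4.
R2 ← R2 + 83345/139038·R4.
R3 ← R3 − 4595/46346·R4.
R5 ← R5 + 142501/139038·R4.
R6 ← R6 − 954617/278076·R4.
Swap R5 and R6.
R5 ← R5 / (-2078861/855006).
R1 ← R1 − 115085/285002·R5.
R2 ← R2 + 184480/427503·R5.
R3 ← R3 − 117773/285002·R5.
R4 ← R4 − 80079/142501·R5.
Row 6 reduces to 0 = 1, a contradiction. The system is inconsistent.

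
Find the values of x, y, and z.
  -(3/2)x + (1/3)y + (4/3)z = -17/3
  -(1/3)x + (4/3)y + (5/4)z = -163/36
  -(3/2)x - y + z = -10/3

Row-reduce the augmented matrix:
R1 ← R1 / (-3/2).
R2 ← R2 + 1/3·R1.
R3 ← R3 + 3/2·R1.
R2 ← R2 / (34/27).
R1 ← R1 + 2/9·R2.
R3 ← R3 + 4/3·R2.
R3 ← R3 / (23/34).
R1 ← R1 + 49/68·R3.
R2 ← R2 − 103/136·R3.
Reading off the reduced rows gives x = 2, y = -4/3, z = -5/3.

x = 2, y = -4/3, z = -5/3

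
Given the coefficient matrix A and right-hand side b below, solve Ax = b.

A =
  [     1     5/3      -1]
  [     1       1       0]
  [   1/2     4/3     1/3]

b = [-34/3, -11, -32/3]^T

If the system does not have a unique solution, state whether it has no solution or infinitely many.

Row-reduce the augmented matrix:
R2 ← R2 − 1·R1.
R3 ← R3 − 1/2·R1.
R2 ← R2 / (-2/3).
R1 ← R1 − 5/3·R2.
R3 ← R3 − 1/2·R2.
R3 ← R3 / (19/12).
R1 ← R1 − 3/2·R3.
R2 ← R2 + 3/2·R3.
Reading off the reduced rows gives x_1 = -6, x_2 = -5, x_3 = -3.

x_1 = -6, x_2 = -5, x_3 = -3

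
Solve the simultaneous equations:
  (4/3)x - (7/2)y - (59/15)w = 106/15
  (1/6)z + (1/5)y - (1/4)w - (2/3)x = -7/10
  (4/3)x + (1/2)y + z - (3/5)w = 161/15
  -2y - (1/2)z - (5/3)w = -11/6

Row-reduce:
R1 ← R1 / (4/3).
R2 ← R2 + 2/3·R1.
R3 ← R3 − 4/3·R1.
R2 ← R2 / (-31/20).
R1 ← R1 + 21/8·R2.
R3 ← R3 − 4·R2.
R4 ← R4 + 2·R2.
R3 ← R3 / (133/93).
R1 ← R1 + 35/124·R3.
R2 ← R2 + 10/93·R3.
R4 ← R4 + 133/186·R3.
Rank is 3 with 4 unknowns, leaving w free.

infinitely many solutions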